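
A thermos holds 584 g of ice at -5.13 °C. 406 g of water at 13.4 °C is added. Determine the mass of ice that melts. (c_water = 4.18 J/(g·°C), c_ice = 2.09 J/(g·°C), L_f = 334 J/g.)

Cooling the water to 0 °C releases 406×4.18×13.4 = 22741 J.
Of that, 584×2.09×5.13 = 6261.5 J goes to bring the ice to 0 °C, leaving 16479 J.
To melt every bit of ice: 584×334 = 195056 J.
Since 16479 < 195056 J, not all the ice melts; equilibrium is at 0 °C.
m_melted×334 = 16479  ⇒  m_melted ≈ 49.34 g.

m_melted ≈ 49.3 g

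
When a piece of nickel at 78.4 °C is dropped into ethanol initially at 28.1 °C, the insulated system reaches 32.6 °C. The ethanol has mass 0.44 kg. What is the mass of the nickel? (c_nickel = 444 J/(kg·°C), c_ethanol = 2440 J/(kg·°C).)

m ≈ 0.238 kg

Heat lost by the nickel = heat gained by the ethanol:
m·444·(78.4 − 32.6) = 0.44·2440·(32.6 − 28.1)
20335 m = 4831.2  ⇒  m ≈ 0.2376 kg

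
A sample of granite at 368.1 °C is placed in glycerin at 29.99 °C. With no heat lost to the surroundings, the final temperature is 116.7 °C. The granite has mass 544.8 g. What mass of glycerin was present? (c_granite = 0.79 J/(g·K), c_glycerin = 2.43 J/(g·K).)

Heat lost by the granite = heat gained by the glycerin:
544.8·0.79·(368.1 − 116.7) = m·2.43·(116.7 − 29.99)
210.71 m = 108201  ⇒  m ≈ 513.5 g

m ≈ 514 g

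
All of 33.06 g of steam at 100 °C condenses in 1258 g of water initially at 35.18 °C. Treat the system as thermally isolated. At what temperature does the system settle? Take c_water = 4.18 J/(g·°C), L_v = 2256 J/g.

T_f ≈ 50.7 °C

Sum of m c ΔT and latent-heat terms is zero:
condense steam: −33.06×2256 = −74583
  condensed water 100 °C→T: 138.19(T − 100)
  original water: 5258.4(T − 35.18)
5396.6 T = 74583 + 13819 + 184992 = 273394
T ≈ 50.66 °C — below 100 °C, confirming all the steam condensed.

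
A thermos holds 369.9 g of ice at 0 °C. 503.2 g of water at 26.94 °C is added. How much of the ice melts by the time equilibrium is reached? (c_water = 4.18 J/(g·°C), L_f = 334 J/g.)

m_melted ≈ 170 g

Heat available from the water dropping to 0 °C: 503.2×4.18×26.94 = 56665 J.
To melt every bit of ice: 369.9×334 = 123547 J.
56665 J < 123547 J, so only part of the ice melts and the system sits at 0 °C.
m_melted×334 = 56665  ⇒  m_melted ≈ 169.7 g.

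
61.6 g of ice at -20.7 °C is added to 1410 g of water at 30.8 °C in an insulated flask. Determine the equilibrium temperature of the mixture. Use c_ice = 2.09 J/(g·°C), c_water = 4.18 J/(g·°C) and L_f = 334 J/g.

Net heat exchanged in the isolated system is zero:
ice -20.7→0 °C: 61.6·2.09·20.7 = 2665; fusion: m_ice L_f = 61.6·334 = 20574; meltwater 0→T: 61.6·4.18·T = 257.49 T; water: 5893.8(T − 30.8)
6151.3 T = 181529 − 23239 = 158290
T ≈ 25.73 °C (positive, so assuming full melt was valid).

T_f ≈ 25.7 °C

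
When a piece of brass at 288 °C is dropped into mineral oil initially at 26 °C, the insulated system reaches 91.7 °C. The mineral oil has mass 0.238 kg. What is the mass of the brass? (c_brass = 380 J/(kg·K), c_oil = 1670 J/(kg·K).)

Energy conservation, ΣQ = 0:
m·380·(91.7 − 288) + 0.238·1670·(91.7 − 26) = 0
-74594 m = -26113
m = -26113/-74594 ≈ 0.3501 kg

m ≈ 0.35 kg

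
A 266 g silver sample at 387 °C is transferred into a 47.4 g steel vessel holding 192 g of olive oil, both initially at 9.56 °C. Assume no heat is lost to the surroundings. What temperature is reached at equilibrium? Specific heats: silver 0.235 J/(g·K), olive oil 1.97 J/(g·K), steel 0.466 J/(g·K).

T_f ≈ 60.5 °C

T_f is the heat-capacity-weighted average of the initial temperatures:
T_f = (62.51*387 + 378.24*9.56 + 22.09*9.56) / (62.51 + 378.24 + 22.09)
    = 28019 / 462.84 ≈ 60.54 °C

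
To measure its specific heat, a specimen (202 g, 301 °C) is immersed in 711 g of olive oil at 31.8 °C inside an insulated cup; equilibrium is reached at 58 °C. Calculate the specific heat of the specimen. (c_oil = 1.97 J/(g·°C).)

Conservation of energy gives ΣQ = 0:
202·c·(58 − 301) + 711·1.97·(58 − 31.8) = 0
-49086 c = -36698
c = -36698/-49086 ≈ 0.7476 J/(g·°C)

c ≈ 0.748 J/(g·°C)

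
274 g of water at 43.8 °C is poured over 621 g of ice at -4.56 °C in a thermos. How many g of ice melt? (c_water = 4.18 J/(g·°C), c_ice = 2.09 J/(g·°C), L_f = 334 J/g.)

Cooling the water to 0 °C releases 274×4.18×43.8 = 50165 J.
Warming the ice to 0 °C takes 621×2.09×4.56 = 5918.4 J, leaving 44247 J for melting.
To melt every bit of ice: 621×334 = 207414 J.
44247 J < 207414 J, so only part of the ice melts and the system sits at 0 °C.
m_melt = 44247 / L_f = 132.5 g.

m_melted ≈ 132 g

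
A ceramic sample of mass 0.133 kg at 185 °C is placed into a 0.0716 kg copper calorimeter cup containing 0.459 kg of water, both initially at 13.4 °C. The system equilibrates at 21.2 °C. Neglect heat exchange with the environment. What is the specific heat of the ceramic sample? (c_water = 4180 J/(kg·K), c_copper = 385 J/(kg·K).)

c ≈ 697 J/(kg·K)

Energy conservation, ΣQ = 0:
0.133×c×(21.2 − 185) + 0.459×4180×(21.2 − 13.4) + 0.0716×385×(21.2 − 13.4) = 0
-21.79 c = -15180
c = -15180/-21.79 ≈ 696.8 J/(kg·K)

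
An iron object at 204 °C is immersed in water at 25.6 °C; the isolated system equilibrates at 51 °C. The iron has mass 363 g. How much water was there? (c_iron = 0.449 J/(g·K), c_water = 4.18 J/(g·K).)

Taking heat into each body as positive, Σ m c ΔT = 0:
363×0.449×(51 − 204) + m×4.18×(51 − 25.6) = 0
106.17 m = 24937
m = 24937/106.17 ≈ 234.9 g

m ≈ 235 g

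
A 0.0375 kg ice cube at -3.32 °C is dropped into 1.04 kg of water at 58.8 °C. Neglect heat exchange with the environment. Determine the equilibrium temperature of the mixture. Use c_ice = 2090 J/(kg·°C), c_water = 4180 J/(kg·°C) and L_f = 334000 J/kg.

T_f ≈ 53.9 °C

Net heat exchanged in the isolated system is zero:
warm ice to 0 °C: 0.0375×2090×(0 − (-3.32)) = 260.2
  melt ice: 0.0375×334000 = 12525
  meltwater 0→T: 0.0375×4180×T = 156.75 T
  water: 4347.2(T − 58.8)
4503.9 T = 255615 − 12785 = 242830
T ≈ 53.91 °C. Since T > 0 °C, the all-ice-melts assumption holds.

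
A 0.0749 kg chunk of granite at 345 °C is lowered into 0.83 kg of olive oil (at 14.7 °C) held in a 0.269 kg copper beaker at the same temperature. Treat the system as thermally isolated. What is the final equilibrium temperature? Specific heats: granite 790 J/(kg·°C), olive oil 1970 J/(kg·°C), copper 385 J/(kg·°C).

T_f ≈ 25.6 °C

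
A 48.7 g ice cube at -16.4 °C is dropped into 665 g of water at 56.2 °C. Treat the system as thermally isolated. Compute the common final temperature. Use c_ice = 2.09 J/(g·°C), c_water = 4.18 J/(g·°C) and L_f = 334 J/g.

Sum of m c ΔT and latent-heat terms is zero:
ice -16.4→0 °C: 48.7·2.09·16.4 = 1669.2
  melt ice: 48.7·334 = 16266
  meltwater 0→T: 48.7·4.18·T = 203.57 T
  water cools: 665·4.18·(T − 56.2) = 2779.7(T − 56.2)
2983.3 T = 156219 − 17935 = 138284
T ≈ 46.35 °C (positive, so assuming full melt was valid).

T_f ≈ 46.4 °C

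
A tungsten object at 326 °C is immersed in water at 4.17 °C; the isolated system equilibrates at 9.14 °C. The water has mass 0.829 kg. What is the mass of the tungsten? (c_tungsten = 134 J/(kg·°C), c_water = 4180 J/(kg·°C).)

m ≈ 0.406 kg

|Q_tungsten| = |Q_water|:
m×134×(326 − 9.14) = 0.829×4180×(9.14 − 4.17)
42459 m = 17222  ⇒  m ≈ 0.4056 kg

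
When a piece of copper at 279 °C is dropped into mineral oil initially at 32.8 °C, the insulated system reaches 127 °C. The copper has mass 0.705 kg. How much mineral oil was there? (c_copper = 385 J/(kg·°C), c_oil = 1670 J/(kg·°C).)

m ≈ 0.262 kg

Taking heat into each body as positive, Σ m c ΔT = 0:
0.705×385×(127 − 279) + m×1670×(127 − 32.8) = 0
157314 m = 41257
m = 41257/157314 ≈ 0.2623 kg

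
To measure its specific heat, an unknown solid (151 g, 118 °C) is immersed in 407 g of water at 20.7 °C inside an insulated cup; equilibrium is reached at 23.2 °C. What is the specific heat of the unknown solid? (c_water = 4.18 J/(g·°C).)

Let T be the final temperature. ΣQ_i = 0:
151×c×(23.2 − 118) + 407×4.18×(23.2 − 20.7) = 0
-14315 c = -4253.1
c = -4253.1/-14315 ≈ 0.2971 J/(g·°C)

c ≈ 0.297 J/(g·°C)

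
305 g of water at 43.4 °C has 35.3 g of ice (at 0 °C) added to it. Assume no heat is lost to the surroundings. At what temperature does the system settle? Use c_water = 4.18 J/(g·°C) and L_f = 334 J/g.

T_f ≈ 30.6 °C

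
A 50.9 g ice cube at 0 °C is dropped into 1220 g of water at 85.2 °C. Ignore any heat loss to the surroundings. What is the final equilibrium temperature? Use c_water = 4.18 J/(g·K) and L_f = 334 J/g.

Energy conservation, ΣQ = 0:
latent heat to melt: 50.9×334 = 17001; meltwater 0→T: 50.9×4.18×T = 212.76 T; water cools: 1220×4.18×(T − 85.2) = 5099.6(T − 85.2)
5312.4 T = 434486 − 17001 = 417485
T ≈ 78.59 °C (positive, so assuming full melt was valid).

T_f ≈ 78.6 °C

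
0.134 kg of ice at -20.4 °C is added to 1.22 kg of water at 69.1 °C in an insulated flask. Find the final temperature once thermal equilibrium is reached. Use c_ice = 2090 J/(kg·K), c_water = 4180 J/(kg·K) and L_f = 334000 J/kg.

T_f ≈ 53.3 °C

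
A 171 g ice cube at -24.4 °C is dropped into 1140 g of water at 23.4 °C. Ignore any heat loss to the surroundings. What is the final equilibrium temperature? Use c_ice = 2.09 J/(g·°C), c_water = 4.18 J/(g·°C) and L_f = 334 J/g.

T_f ≈ 8.3 °C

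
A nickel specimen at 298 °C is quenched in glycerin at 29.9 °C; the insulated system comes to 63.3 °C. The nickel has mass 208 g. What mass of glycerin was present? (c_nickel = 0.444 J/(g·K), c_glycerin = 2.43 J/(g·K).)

m ≈ 267 g

|Q_nickel| = |Q_glycerin|:
208×0.444×(298 − 63.3) = m×2.43×(63.3 − 29.9)
81.16 m = 21675  ⇒  m ≈ 267.1 g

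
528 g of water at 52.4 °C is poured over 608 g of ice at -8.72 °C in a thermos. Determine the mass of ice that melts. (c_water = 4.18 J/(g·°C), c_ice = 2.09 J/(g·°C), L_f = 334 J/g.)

Water can give up m c ΔT = 528×4.18×52.4 = 115649 J before reaching 0 °C.
Of that, 608×2.09×8.72 = 11081 J goes to bring the ice to 0 °C, leaving 104568 J.
Fully melting the ice requires m_ice L_f = 608×334 = 203072 J.
104568 J < 203072 J, so only part of the ice melts and the system sits at 0 °C.
m_melt = 104568 / L_f = 313.1 g.

m_melted ≈ 313 g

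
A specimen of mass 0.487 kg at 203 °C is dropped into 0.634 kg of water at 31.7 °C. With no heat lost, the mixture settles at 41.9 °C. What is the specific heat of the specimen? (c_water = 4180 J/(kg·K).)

c ≈ 345 J/(kg·K)

m_s c (T_s − T_f) = m_water c_water (T_f − T_0):
0.487×c×(203 − 41.9) = 0.634×4180×(41.9 − 31.7)
78.46 c = 27031  ⇒  c ≈ 344.5 J/(kg·K)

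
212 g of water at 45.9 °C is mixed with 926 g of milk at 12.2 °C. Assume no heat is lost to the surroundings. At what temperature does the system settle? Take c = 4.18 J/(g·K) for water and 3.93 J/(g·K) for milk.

Setting the total heat transfer to zero:
212×4.18×(T − 45.9) + 926×3.93×(T − 12.2) = 0
886.16(T − 45.9) + 3639.2(T − 12.2) = 0
(886.16 + 3639.2) T = 886.16×45.9 + 3639.2×12.2
T = 85073 / 4525.3 = 18.8 °C

T_f ≈ 18.8 °C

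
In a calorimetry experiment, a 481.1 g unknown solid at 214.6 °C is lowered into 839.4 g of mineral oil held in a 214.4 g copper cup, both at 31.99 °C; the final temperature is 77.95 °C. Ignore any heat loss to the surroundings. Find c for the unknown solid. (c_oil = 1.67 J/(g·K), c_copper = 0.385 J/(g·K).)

c ≈ 1.04 J/(g·K)

Conservation of energy gives ΣQ = 0:
481.1×c×(77.95 − 214.6) + 839.4×1.67×(77.95 − 31.99) + 214.4×0.385×(77.95 − 31.99) = 0
-65742 c = -68220
c = -68220/-65742 ≈ 1.038 J/(g·K)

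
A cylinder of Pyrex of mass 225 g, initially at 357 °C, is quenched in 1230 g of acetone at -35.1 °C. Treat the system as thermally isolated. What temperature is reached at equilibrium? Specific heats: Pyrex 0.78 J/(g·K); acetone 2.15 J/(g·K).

T_f ≈ -10.7 °C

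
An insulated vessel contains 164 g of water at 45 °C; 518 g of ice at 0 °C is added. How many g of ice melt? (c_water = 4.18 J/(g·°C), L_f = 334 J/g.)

m_melted ≈ 92.4 g

Water can give up m c ΔT = 164×4.18×45 = 30848 J before reaching 0 °C.
To melt every bit of ice: 518×334 = 173012 J.
Since 30848 < 173012 J, not all the ice melts; equilibrium is at 0 °C.
m_melted×334 = 30848  ⇒  m_melted ≈ 92.36 g.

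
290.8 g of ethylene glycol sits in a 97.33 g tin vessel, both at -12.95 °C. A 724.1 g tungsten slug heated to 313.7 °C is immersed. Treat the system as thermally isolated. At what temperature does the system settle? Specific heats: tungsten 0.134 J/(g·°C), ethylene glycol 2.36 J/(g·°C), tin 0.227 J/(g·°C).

T_f is the heat-capacity-weighted average of the initial temperatures:
T_f = (97.03·313.7 + 686.29·(-12.95) + 22.09·(-12.95)) / (97.03 + 686.29 + 22.09)
    = 21265 / 805.41 ≈ 26.40 °C

T_f ≈ 26.4 °C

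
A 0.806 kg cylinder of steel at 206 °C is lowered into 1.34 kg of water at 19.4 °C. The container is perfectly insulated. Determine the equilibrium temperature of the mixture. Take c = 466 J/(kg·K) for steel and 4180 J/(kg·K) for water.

Conservation of energy gives ΣQ = 0:
0.806·466·(T − 206) + 1.34·4180·(T − 19.4) = 0
375.6(T − 206) + 5601.2(T − 19.4) = 0
(375.6 + 5601.2) T = 375.6·206 + 5601.2·19.4
T = 186036 / 5976.8 = 31.1 °C

T_f ≈ 31.1 °C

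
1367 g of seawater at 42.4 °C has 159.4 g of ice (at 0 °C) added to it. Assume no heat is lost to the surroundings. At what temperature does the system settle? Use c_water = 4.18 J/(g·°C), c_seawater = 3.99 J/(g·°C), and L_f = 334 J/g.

T_f ≈ 29.1 °C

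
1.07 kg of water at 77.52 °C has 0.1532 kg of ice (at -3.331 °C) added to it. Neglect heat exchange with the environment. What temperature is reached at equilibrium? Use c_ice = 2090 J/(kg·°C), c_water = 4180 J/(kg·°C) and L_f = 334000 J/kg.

T_f ≈ 57.6 °C

Heat gained plus heat lost sum to zero:
warm ice to 0 °C: 0.1532×2090×(0 − (-3.331)) = 1066.5; melt ice: 0.1532×334000 = 51169; warm the meltwater: 640.38 T; water: 4472.6(T − 77.52)
5113 T = 346716 − 52235 = 294481
T ≈ 57.59 °C — above 0 °C, consistent with complete melting.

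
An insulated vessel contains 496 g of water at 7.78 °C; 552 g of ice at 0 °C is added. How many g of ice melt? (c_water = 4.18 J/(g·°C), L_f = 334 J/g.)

m_melted ≈ 48.3 g

Cooling the water to 0 °C releases 496×4.18×7.78 = 16130 J.
Fully melting the ice requires m_ice L_f = 552×334 = 184368 J.
That's not enough to melt it all — equilibrium is at 0 °C with ice remaining.
m_melted×334 = 16130  ⇒  m_melted ≈ 48.29 g.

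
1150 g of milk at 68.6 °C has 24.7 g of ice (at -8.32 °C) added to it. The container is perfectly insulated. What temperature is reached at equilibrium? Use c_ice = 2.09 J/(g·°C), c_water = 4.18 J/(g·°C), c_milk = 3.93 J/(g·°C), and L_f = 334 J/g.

T_f ≈ 65.2 °C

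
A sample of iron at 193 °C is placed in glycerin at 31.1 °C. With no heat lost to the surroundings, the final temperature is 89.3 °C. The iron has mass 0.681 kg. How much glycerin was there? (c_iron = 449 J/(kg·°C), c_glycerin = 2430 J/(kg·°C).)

Let T be the final temperature. ΣQ_i = 0:
0.681×449×(89.3 − 193) + m×2430×(89.3 − 31.1) = 0
141426 m = 31708
m = 31708/141426 ≈ 0.2242 kg

m ≈ 0.224 kg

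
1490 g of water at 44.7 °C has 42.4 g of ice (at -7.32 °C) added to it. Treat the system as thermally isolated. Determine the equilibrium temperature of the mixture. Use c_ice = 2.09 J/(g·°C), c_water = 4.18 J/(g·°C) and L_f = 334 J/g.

Net heat exchanged in the isolated system is zero:
warm ice to 0 °C: 42.4×2.09×(0 − (-7.32)) = 648.67
  melt ice: 42.4×334 = 14162
  meltwater 0→T: 42.4×4.18×T = 177.23 T
  water cools: 1490×4.18×(T − 44.7) = 6228.2(T − 44.7)
6405.4 T = 278401 − 14810 = 263590
T ≈ 41.15 °C (positive, so assuming full melt was valid).

T_f ≈ 41.2 °C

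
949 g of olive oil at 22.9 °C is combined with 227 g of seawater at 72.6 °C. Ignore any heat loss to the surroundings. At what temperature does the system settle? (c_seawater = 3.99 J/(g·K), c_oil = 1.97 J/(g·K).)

T_f ≈ 39.1 °C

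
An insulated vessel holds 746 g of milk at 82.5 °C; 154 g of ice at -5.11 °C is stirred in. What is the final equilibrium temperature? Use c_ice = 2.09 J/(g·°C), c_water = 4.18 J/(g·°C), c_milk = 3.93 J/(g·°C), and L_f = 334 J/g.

Net heat exchanged in the isolated system is zero:
warm ice to 0 °C: 154×2.09×(0 − (-5.11)) = 1644.7; latent heat to melt: 154×334 = 51436; warm the meltwater: 643.72 T; milk: 2931.8(T − 82.5)
3575.5 T = 241872 − 53081 = 188791
T ≈ 52.80 °C. Since T > 0 °C, the all-ice-melts assumption holds.

T_f ≈ 52.8 °C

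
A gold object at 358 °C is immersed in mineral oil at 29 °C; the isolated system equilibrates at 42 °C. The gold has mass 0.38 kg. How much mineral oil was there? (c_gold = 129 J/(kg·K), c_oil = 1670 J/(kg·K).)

|Q_gold| = |Q_oil|:
0.38×129×(358 − 42) = m×1670×(42 − 29)
21710 m = 15490  ⇒  m ≈ 0.7135 kg

m ≈ 0.714 kg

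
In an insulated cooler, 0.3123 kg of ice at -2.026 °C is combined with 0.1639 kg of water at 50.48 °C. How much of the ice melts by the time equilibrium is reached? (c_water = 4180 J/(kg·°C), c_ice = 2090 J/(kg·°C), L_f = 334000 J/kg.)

m_melted ≈ 0.0996 kg

Water can give up m c ΔT = 0.1639×4180×50.48 = 34584 J before reaching 0 °C.
Of that, 0.3123×2090×2.026 = 1322.4 J goes to bring the ice to 0 °C, leaving 33262 J.
To melt every bit of ice: 0.3123×334000 = 104308 J.
Since 33262 < 104308 J, not all the ice melts; equilibrium is at 0 °C.
m_melt = 33262 / L_f = 0.09959 kg.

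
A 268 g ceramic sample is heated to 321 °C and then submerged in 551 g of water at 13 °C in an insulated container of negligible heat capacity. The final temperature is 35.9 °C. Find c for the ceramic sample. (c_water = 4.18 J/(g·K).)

Energy conservation, ΣQ = 0:
268×c×(35.9 − 321) + 551×4.18×(35.9 − 13) = 0
-76407 c = -52743
c = -52743/-76407 ≈ 0.6903 J/(g·K)

c ≈ 0.69 J/(g·K)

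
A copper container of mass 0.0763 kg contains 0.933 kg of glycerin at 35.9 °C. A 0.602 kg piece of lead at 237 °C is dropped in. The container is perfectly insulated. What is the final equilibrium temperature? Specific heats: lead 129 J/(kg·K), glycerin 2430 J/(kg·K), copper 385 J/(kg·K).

T_f ≈ 42.5 °C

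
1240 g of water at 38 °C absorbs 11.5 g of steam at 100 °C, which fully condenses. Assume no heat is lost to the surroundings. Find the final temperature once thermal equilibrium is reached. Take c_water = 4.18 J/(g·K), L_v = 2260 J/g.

Conservation of energy gives ΣQ = 0:
condense steam: −11.5×2260 = −25990
  condensed water 100 °C→T: 48.07(T − 100)
  original water: 5183.2(T − 38)
5231.3 T = 25990 + 4807 + 196962 = 227759
T ≈ 43.54 °C (< 100 °C, so full condensation is consistent).

T_f ≈ 43.5 °C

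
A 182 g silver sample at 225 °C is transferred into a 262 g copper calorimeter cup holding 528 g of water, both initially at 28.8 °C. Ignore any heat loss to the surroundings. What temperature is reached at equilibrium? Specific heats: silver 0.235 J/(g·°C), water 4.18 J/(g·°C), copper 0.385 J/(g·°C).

T_f ≈ 32.4 °C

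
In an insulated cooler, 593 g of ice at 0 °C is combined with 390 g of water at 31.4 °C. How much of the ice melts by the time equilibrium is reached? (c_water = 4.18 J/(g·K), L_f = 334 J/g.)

Cooling the water to 0 °C releases 390×4.18×31.4 = 51188 J.
To melt every bit of ice: 593×334 = 198062 J.
51188 J < 198062 J, so only part of the ice melts and the system sits at 0 °C.
m_melted×334 = 51188  ⇒  m_melted ≈ 153.3 g.

m_melted ≈ 153 g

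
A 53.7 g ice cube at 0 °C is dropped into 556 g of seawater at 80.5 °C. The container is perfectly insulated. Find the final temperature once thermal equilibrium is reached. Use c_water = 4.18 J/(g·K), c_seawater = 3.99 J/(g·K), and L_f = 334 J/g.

Taking heat into each body as positive, Σ m c ΔT = 0:
melt ice: 53.7×334 = 17936; meltwater 0→T: 53.7×4.18×T = 224.47 T; seawater: 2218.4(T − 80.5)
2442.9 T = 178584 − 17936 = 160649
T ≈ 65.76 °C — above 0 °C, consistent with complete melting.

T_f ≈ 65.8 °C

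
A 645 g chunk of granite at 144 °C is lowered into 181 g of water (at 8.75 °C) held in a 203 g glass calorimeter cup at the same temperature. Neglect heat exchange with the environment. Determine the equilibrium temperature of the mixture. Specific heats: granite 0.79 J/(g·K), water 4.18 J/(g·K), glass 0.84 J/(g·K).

With ΣQ=0 the equilibrium temperature is the m·c-weighted mean:
T_f = (509.55*144 + 756.58*8.75 + 170.52*8.75) / (509.55 + 756.58 + 170.52)
    = 81487 / 1436.6 ≈ 56.72 °C

T_f ≈ 56.7 °C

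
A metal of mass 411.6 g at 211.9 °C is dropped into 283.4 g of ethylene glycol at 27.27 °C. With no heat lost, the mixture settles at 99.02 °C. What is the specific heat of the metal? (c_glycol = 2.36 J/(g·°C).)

c ≈ 1.03 J/(g·°C)

Heat gained plus heat lost sum to zero:
411.6×c×(99.02 − 211.9) + 283.4×2.36×(99.02 − 27.27) = 0
-46461 c = -47988
c = -47988/-46461 ≈ 1.033 J/(g·°C)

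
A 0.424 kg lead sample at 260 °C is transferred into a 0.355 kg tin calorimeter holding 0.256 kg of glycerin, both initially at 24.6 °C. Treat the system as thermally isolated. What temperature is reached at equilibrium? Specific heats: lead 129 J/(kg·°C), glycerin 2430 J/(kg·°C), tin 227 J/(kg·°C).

T_f ≈ 41.6 °C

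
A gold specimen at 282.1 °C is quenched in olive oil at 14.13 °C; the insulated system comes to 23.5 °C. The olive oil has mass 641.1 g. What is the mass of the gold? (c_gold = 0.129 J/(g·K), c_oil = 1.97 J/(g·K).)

m ≈ 355 g

Energy conservation, ΣQ = 0:
m·0.129·(23.5 − 282.1) + 641.1·1.97·(23.5 − 14.13) = 0
-33.36 m = -11834
m = -11834/-33.36 ≈ 354.7 g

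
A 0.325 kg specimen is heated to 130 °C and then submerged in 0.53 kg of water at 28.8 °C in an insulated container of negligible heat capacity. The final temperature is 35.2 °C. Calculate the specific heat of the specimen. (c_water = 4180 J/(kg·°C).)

c ≈ 460 J/(kg·°C)

Taking heat into each body as positive, Σ m c ΔT = 0:
0.325·c·(35.2 − 130) + 0.53·4180·(35.2 − 28.8) = 0
-30.81 c = -14179
c = -14179/-30.81 ≈ 460.2 J/(kg·°C)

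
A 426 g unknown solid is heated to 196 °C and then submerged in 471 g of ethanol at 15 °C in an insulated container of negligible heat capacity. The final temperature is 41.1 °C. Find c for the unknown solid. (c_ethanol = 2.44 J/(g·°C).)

c ≈ 0.455 J/(g·°C)

Conservation of energy gives ΣQ = 0:
426·c·(41.1 − 196) + 471·2.44·(41.1 − 15) = 0
-65987 c = -29995
c = -29995/-65987 ≈ 0.4546 J/(g·°C)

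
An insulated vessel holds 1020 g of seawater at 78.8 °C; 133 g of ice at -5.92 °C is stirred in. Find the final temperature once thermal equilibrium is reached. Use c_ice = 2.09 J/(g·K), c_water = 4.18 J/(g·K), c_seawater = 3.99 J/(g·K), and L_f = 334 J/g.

Net heat exchanged in the isolated system is zero:
warm ice to 0 °C: 133×2.09×(0 − (-5.92)) = 1645.6
  latent heat to melt: 133×334 = 44422
  meltwater 0→T: 133×4.18×T = 555.94 T
  seawater: 4069.8(T − 78.8)
4625.7 T = 320700 − 46068 = 274633
T ≈ 59.37 °C. Since T > 0 °C, the all-ice-melts assumption holds.

T_f ≈ 59.4 °C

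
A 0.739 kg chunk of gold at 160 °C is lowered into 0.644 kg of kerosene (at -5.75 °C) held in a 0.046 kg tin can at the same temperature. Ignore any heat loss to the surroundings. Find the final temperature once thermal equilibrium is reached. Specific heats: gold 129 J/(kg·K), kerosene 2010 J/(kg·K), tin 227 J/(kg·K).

T_f ≈ 5.5 °C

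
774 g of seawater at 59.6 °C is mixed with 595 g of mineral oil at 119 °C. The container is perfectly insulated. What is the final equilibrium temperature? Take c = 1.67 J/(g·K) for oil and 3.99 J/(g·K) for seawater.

T_f is the heat-capacity-weighted average of the initial temperatures:
T_f = (993.65*119 + 3088.3*59.6) / (993.65 + 3088.3)
    = 302305 / 4081.9 ≈ 74.06 °C

T_f ≈ 74.1 °C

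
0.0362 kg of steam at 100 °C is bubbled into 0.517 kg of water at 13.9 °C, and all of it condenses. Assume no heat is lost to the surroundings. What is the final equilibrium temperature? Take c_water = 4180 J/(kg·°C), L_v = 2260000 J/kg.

Net heat exchanged in the isolated system is zero:
latent heat released on condensation: 0.0362·2260000 = 81812; condensate cools 100→T: 0.0362·4180·(T − 100) = 151.32(T − 100); original water: 2161.1(T − 13.9)
2312.4 T = 81812 + 15132 + 30039 = 126982
T ≈ 54.91 °C (< 100 °C, so full condensation is consistent).

T_f ≈ 54.9 °C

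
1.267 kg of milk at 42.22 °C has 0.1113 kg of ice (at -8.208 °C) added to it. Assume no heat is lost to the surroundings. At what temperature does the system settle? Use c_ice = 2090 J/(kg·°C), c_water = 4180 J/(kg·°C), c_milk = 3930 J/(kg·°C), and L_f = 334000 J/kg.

T_f ≈ 31.4 °C

Sum of m c ΔT and latent-heat terms is zero:
warm ice to 0 °C: 0.1113·2090·(0 − (-8.208)) = 1909.3; melt ice: 0.1113·334000 = 37174; warm the meltwater: 465.23 T; milk cools: 1.267·3930·(T − 42.22) = 4979.3(T − 42.22)
5444.5 T = 210226 − 39084 = 171143
T ≈ 31.43 °C. Since T > 0 °C, the all-ice-melts assumption holds.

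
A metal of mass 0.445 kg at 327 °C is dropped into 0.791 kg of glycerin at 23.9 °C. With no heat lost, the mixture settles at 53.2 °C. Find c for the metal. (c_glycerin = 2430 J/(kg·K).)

c ≈ 462 J/(kg·K)

m_s c (T_s − T_f) = m_glycerin c_glycerin (T_f − T_0):
0.445×c×(327 − 53.2) = 0.791×2430×(53.2 − 23.9)
121.84 c = 56318  ⇒  c ≈ 462.2 J/(kg·K)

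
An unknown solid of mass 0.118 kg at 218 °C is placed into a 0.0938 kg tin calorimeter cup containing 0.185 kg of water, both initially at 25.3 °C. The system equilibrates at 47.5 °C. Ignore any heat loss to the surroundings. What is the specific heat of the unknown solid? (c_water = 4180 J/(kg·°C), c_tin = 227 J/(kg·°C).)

Taking heat into each body as positive, Σ m c ΔT = 0:
0.118·c·(47.5 − 218) + 0.185·4180·(47.5 − 25.3) + 0.0938·227·(47.5 − 25.3) = 0
-20.12 c = -17640
c = -17640/-20.12 ≈ 876.8 J/(kg·°C)

c ≈ 877 J/(kg·°C)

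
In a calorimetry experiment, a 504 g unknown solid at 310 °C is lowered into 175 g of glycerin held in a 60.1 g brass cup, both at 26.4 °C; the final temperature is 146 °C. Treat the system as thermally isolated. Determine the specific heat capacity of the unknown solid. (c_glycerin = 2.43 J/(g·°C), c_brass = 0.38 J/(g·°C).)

c ≈ 0.648 J/(g·°C)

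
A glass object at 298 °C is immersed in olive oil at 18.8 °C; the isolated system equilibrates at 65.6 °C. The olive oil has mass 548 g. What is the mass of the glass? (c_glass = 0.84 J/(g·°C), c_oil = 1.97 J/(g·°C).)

m ≈ 259 g

Heat lost by the glass = heat gained by the oil:
m·0.84·(298 − 65.6) = 548·1.97·(65.6 − 18.8)
195.22 m = 50523  ⇒  m ≈ 258.8 g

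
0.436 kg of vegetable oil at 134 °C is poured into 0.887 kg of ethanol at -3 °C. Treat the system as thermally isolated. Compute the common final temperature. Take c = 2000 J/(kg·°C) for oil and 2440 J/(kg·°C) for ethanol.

T_f ≈ 36.3 °C

Conservation of energy gives ΣQ = 0:
0.436×2000×(T − 134) + 0.887×2440×(T − (-3)) = 0
3036.3 T = 110355
T = 110355/3036.3 ≈ 36.35 °C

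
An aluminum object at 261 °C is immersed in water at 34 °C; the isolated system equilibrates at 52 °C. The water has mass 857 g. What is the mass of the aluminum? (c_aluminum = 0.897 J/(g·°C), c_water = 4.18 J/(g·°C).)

m ≈ 344 g

Taking heat into each body as positive, Σ m c ΔT = 0:
m×0.897×(52 − 261) + 857×4.18×(52 − 34) = 0
-187.47 m = -64481
m = -64481/-187.47 ≈ 343.9 g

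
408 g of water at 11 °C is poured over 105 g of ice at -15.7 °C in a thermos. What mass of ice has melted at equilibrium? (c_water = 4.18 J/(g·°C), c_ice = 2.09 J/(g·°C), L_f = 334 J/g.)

m_melted ≈ 45.9 g

Heat available from the water dropping to 0 °C: 408·4.18·11 = 18760 J.
Warming the ice to 0 °C takes 105·2.09·15.7 = 3445.4 J, leaving 15314 J for melting.
Fully melting the ice requires m_ice L_f = 105·334 = 35070 J.
Since 15314 < 35070 J, not all the ice melts; equilibrium is at 0 °C.
m_melt = 15314 / L_f = 45.85 g.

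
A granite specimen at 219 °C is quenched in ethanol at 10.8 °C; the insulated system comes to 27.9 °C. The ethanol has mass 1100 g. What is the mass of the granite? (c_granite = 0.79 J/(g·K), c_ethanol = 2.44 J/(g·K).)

m ≈ 304 g

Heat lost by the granite = heat gained by the ethanol:
m·0.79·(219 − 27.9) = 1100·2.44·(27.9 − 10.8)
150.97 m = 45896  ⇒  m ≈ 304 g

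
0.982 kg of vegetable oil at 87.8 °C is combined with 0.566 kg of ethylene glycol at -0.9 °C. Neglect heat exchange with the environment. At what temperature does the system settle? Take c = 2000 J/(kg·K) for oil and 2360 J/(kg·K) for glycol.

Conservation of energy gives ΣQ = 0:
0.982×2000×(T − 87.8) + 0.566×2360×(T − (-0.9)) = 0
3299.8 T = 171237
T ≈ 51.89 °C

T_f ≈ 51.9 °C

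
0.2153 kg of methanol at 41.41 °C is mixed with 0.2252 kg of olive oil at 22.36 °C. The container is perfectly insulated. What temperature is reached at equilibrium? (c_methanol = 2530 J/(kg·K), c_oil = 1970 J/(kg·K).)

T_f = Σ m_i c_i T_i / Σ m_i c_i:
T_f = (544.71·41.41 + 443.64·22.36) / (544.71 + 443.64)
    = 32476 / 988.35 ≈ 32.86 °C

T_f ≈ 32.9 °C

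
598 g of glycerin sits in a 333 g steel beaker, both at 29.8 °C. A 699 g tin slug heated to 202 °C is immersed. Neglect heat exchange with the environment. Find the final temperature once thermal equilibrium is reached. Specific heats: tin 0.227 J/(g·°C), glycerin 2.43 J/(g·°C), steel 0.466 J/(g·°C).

Conservation of energy gives ΣQ = 0:
699×0.227×(T − 202) + 598×2.43×(T − 29.8) + 333×0.466×(T − 29.8) = 0
158.67(T − 202) + 1453.1(T − 29.8) + 155.18(T − 29.8) = 0
(158.67 + 1453.1 + 155.18) T = 158.67×202 + 1453.1×29.8 + 155.18×29.8
T = 79980 / 1767 = 45.3 °C

T_f ≈ 45.3 °C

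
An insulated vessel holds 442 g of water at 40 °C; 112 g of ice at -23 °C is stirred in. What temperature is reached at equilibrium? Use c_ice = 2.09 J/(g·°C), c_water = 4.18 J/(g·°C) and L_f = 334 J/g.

Energy balance with sensible and latent terms:
warm ice to 0 °C: 112×2.09×(0 − (-23)) = 5383.8; latent heat to melt: 112×334 = 37408; meltwater 0→T: 112×4.18×T = 468.16 T; water cools: 442×4.18×(T − 40) = 1847.6(T − 40)
2315.7 T = 73902 − 42792 = 31111
T ≈ 13.43 °C (positive, so assuming full melt was valid).

T_f ≈ 13.4 °C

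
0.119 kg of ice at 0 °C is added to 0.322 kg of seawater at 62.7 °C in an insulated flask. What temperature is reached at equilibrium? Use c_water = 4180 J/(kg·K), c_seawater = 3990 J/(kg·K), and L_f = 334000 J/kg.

Heat gained plus heat lost sum to zero:
latent heat to melt: 0.119·334000 = 39746
  warm the meltwater: 497.42 T
  seawater cools: 0.322·3990·(T − 62.7) = 1284.8(T − 62.7)
1782.2 T = 80556 − 39746 = 40810
T ≈ 22.90 °C. Since T > 0 °C, the all-ice-melts assumption holds.

T_f ≈ 22.9 °C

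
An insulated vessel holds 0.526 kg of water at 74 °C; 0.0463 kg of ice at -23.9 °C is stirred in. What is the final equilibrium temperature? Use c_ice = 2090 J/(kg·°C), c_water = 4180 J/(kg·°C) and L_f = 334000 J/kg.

Energy balance with sensible and latent terms:
ice -23.9→0 °C: 0.0463·2090·23.9 = 2312.7; melt ice: 0.0463·334000 = 15464; meltwater 0→T: 0.0463·4180·T = 193.53 T; water: 2198.7(T − 74)
2392.2 T = 162702 − 17777 = 144925
T ≈ 60.58 °C. Since T > 0 °C, the all-ice-melts assumption holds.

T_f ≈ 60.6 °C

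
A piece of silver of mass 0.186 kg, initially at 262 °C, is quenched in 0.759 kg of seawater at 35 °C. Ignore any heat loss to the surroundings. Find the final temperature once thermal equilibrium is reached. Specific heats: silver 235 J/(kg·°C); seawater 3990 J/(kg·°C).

T_f ≈ 38.2 °C

Conservation of energy gives ΣQ = 0:
0.186*235*(T − 262) + 0.759*3990*(T − 35) = 0
43.71(T − 262) + 3028.4(T − 35) = 0
(43.71 + 3028.4) T = 43.71*262 + 3028.4*35
T = 117446/3072.1 ≈ 38.23 °C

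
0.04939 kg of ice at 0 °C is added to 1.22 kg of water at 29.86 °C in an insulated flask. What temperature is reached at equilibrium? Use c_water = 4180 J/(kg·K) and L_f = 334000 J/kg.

T_f ≈ 25.6 °C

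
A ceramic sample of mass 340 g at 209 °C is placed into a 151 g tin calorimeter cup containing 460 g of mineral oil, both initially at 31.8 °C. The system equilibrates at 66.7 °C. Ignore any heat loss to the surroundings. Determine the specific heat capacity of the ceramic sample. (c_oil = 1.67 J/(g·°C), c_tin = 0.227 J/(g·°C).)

c ≈ 0.579 J/(g·°C)

Setting the total heat transfer to zero:
340×c×(66.7 − 209) + 460×1.67×(66.7 − 31.8) + 151×0.227×(66.7 − 31.8) = 0
-48382 c = -28006
c = -28006/-48382 ≈ 0.5789 J/(g·°C)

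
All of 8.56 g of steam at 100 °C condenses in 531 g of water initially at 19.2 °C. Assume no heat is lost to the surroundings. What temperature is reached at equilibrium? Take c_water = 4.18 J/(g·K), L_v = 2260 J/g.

Sum of m c ΔT and latent-heat terms is zero:
steam→water at 100 °C releases m L_v = 8.56·2260 = 19346; condensate cools 100→T: 8.56·4.18·(T − 100) = 35.78(T − 100); water warms: 531·4.18·(T − 19.2) = 2219.6(T − 19.2)
2255.4 T = 19346 + 3578.1 + 42616 = 65540
T ≈ 29.06 °C (< 100 °C, so full condensation is consistent).

T_f ≈ 29.1 °C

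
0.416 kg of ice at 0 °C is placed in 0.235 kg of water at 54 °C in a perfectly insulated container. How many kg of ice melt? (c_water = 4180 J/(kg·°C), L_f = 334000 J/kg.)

m_melted ≈ 0.159 kg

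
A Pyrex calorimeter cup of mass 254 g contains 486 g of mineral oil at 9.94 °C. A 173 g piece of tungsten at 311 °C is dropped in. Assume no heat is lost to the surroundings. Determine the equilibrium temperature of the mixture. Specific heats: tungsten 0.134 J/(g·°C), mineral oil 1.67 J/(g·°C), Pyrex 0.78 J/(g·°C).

T_f ≈ 16.7 °C

Conservation of energy gives ΣQ = 0:
173·0.134·(T − 311) + 486·1.67·(T − 9.94) + 254·0.78·(T − 9.94) = 0
(23.18 + 811.62 + 198.12) T = 23.18·311 + 811.62·9.94 + 198.12·9.94
T = 17246 / 1032.9 = 16.7 °C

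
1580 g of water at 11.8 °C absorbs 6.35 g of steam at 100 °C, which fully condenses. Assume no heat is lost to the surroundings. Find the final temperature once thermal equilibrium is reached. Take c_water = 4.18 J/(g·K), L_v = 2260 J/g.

T_f ≈ 14.3 °C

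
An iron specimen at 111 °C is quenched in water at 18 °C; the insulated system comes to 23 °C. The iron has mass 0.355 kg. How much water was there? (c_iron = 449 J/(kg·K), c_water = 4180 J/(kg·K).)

m ≈ 0.671 kg

Heat lost by the iron = heat gained by the water:
0.355×449×(111 − 23) = m×4180×(23 − 18)
20900 m = 14027  ⇒  m ≈ 0.6711 kg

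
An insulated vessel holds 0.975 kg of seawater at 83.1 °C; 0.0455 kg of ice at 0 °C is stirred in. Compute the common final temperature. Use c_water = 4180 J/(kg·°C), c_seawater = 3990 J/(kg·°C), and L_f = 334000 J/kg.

Taking heat into each body as positive, Σ m c ΔT = 0:
melt ice: 0.0455×334000 = 15197
  warm the meltwater: 190.19 T
  seawater: 3890.2(T − 83.1)
4080.4 T = 323280 − 15197 = 308083
T ≈ 75.50 °C. Since T > 0 °C, the all-ice-melts assumption holds.

T_f ≈ 75.5 °C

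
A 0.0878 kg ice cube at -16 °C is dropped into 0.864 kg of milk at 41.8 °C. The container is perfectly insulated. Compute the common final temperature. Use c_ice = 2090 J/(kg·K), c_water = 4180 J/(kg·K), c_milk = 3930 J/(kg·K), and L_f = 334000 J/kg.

Energy conservation, ΣQ = 0:
ice -16→0 °C: 0.0878·2090·16 = 2936
  fusion: m_ice L_f = 0.0878·334000 = 29325
  meltwater 0→T: 0.0878·4180·T = 367 T
  milk: 3395.5(T − 41.8)
3762.5 T = 141933 − 32261 = 109672
T ≈ 29.15 °C — above 0 °C, consistent with complete melting.

T_f ≈ 29.1 °C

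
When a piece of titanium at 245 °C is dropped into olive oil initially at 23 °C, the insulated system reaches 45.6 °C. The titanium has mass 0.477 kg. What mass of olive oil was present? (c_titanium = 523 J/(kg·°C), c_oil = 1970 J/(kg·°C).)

m ≈ 1.12 kg

Energy conservation, ΣQ = 0:
0.477×523×(45.6 − 245) + m×1970×(45.6 − 23) = 0
44522 m = 49745
m = 49745/44522 ≈ 1.117 kg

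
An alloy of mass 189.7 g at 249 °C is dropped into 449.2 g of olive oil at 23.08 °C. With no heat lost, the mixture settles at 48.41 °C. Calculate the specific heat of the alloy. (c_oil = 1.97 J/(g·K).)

Conservation of energy gives ΣQ = 0:
189.7·c·(48.41 − 249) + 449.2·1.97·(48.41 − 23.08) = 0
-38052 c = -22415
c = -22415/-38052 ≈ 0.5891 J/(g·K)

c ≈ 0.589 J/(g·K)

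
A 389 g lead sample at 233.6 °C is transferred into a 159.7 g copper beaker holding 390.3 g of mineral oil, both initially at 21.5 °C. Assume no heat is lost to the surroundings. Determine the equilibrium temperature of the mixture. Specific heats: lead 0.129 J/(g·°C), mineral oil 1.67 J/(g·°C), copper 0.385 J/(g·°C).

Taking heat into each body as positive, Σ m c ΔT = 0:
389*0.129*(T − 233.6) + 390.3*1.67*(T − 21.5) + 159.7*0.385*(T − 21.5) = 0
50.18(T − 233.6) + 651.8(T − 21.5) + 61.48(T − 21.5) = 0
763.47 T = 27058
T = 27058 / 763.47 = 35.4 °C

T_f ≈ 35.4 °C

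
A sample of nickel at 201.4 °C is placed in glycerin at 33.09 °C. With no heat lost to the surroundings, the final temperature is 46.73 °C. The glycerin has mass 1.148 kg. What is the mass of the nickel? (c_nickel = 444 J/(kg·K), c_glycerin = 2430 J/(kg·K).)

|Q_nickel| = |Q_glycerin|:
m×444×(201.4 − 46.73) = 1.148×2430×(46.73 − 33.09)
68673 m = 38051  ⇒  m ≈ 0.5541 kg

m ≈ 0.554 kg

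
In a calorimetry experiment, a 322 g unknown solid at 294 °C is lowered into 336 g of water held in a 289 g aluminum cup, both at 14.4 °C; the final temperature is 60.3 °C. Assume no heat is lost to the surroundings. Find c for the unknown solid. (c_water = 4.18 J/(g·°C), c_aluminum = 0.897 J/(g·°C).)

c ≈ 1.01 J/(g·°C)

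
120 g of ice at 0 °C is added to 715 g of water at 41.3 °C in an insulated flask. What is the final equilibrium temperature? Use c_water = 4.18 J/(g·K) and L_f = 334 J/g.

T_f ≈ 23.9 °C

Let T be the final temperature. ΣQ_i = 0:
melt ice: 120·334 = 40080; meltwater 0→T: 120·4.18·T = 501.6 T; water cools: 715·4.18·(T − 41.3) = 2988.7(T − 41.3)
3490.3 T = 123433 − 40080 = 83353
T ≈ 23.88 °C — above 0 °C, consistent with complete melting.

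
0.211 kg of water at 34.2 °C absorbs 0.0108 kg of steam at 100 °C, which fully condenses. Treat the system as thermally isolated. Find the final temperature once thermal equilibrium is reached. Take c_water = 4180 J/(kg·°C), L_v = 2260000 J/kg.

T_f ≈ 63.7 °C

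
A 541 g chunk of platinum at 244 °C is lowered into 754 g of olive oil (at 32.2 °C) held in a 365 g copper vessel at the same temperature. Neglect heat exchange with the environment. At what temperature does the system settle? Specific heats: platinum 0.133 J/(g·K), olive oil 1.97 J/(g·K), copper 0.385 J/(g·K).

T_f ≈ 41.2 °C

With ΣQ=0 the equilibrium temperature is the m·c-weighted mean:
T_f = (71.95·244 + 1485.4·32.2 + 140.53·32.2) / (71.95 + 1485.4 + 140.53)
    = 69911 / 1697.9 ≈ 41.18 °C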